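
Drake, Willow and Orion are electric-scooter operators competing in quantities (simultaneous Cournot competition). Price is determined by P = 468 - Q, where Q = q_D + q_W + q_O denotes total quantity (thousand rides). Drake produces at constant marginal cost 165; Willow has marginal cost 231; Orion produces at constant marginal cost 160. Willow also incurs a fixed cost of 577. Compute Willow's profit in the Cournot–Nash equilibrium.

Drake's profit: π_D = (468 - Q)q_D - (165q_D). Setting ∂π_D/∂q_D = 0: 303 - 2q_D - (q_W + q_O) = 0.
Willow's profit: π_W = (468 - Q)q_W - (231q_W). Setting ∂π_W/∂q_W = 0: 237 - 2q_W - (q_D + q_O) = 0.
Orion's profit: π_O = (468 - Q)q_O - (160q_O). Setting ∂π_O/∂q_O = 0: 308 - 2q_O - (q_D + q_W) = 0.
Adding the 3 first-order conditions: 848 − 4Q = 0, so Q = 212.
Back-substituting: q_D = (303 − 212) = 91, q_W = (237 − 212) = 25, q_O = (308 − 212) = 96.
Price P = 468 - 212 = 256.
Willow's profit: (256 - 231)·25 - 577 = 48.

48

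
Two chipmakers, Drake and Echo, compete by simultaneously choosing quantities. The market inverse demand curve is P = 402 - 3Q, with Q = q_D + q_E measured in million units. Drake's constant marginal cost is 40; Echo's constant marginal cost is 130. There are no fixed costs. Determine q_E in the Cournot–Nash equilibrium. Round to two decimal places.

Drake's profit: π_D = (402 - 3Q)q_D - (40q_D). Setting ∂π_D/∂q_D = 0: 362 - 6q_D - 3(q_E) = 0.
Echo's first-order condition: 272 - 6q_E - 3(q_D) = 0.
So q_D = (362 - 3q_E)/6 and q_E = (272 - 3q_D)/6.
Solving the pair: q_D = 452/9, q_E = 182/9.

20.22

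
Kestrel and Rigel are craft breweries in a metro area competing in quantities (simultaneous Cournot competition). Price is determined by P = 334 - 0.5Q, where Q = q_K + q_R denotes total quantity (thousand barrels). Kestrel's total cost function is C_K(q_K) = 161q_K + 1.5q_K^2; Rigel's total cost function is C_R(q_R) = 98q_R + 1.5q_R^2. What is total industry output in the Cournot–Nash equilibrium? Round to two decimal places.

90.89

Kestrel's profit: π_K = (334 - 0.5Q)q_K - (161q_K + (3/2)q_K²). Setting ∂π_K/∂q_K = 0: 173 - 4q_K - (1/2)(q_R) = 0.
Rigel's profit: π_R = (334 - 0.5Q)q_R - (98q_R + (3/2)q_R²). Setting ∂π_R/∂q_R = 0: 236 - 4q_R - (1/2)(q_K) = 0.
So q_K = (173 - (1/2)q_R)/4 and q_R = (236 - (1/2)q_K)/4.
Solving the pair: q_K = 328/9, q_R = 490/9.
Total output Q = 328/9 + 490/9 = 818/9.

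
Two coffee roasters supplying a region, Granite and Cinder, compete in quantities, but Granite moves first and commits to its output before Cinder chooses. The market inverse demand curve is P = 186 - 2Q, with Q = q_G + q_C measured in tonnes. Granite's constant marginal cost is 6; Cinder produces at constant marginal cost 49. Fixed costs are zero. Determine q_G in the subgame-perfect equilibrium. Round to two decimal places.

The follower Cinder best-responds to any q_G: π_C = (186 - 2Q)q_C - 49q_C.
∂π_C/∂q_C = 137 - 2q_G - 4q_C = 0 gives the reaction function q_C = (137 - 2q_G)/4.
Granite substitutes q_C(q_G) into its own profit: π_G = q_G(186 - 2q_G - (137 - 2q_G)/2) - 6q_G = (235/2 - q_G)q_G - 6q_G.
The leader's first-order condition 223/2 - 2q_G = 0 yields q_G = 223/4.
Then q_C = (137 - 2·(223/4))/4 = 51/8.

55.75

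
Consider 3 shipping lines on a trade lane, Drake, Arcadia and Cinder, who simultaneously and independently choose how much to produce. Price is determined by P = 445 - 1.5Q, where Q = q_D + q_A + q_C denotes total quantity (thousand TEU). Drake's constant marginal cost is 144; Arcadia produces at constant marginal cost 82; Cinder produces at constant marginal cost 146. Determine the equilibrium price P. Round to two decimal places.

204.25

Drake's profit: π_D = (445 - 1.5Q)q_D - (144q_D). Setting ∂π_D/∂q_D = 0: 301 - 3q_D - (3/2)(q_A + q_C) = 0.
Arcadia's profit: π_A = (445 - 1.5Q)q_A - (82q_A). Setting ∂π_A/∂q_A = 0: 363 - 3q_A - (3/2)(q_D + q_C) = 0.
Cinder's first-order condition: 299 - 3q_C - (3/2)(q_D + q_A) = 0.
Adding the 3 first-order conditions: 963 − 6Q = 0, so Q = 321/2.
Back-substituting: q_D = (301 − 963/4)/(3/2) = 241/6, q_A = (363 − 963/4)/(3/2) = 163/2, q_C = (299 − 963/4)/(3/2) = 233/6.
Total output Q = 321/2, so price P = 445 - (3/2)·(321/2) = 817/4.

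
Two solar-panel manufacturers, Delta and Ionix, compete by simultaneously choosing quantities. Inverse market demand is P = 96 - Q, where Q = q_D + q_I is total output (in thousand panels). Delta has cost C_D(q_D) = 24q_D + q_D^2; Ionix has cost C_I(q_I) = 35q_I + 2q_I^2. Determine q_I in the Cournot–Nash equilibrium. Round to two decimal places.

7.48

Delta's profit: π_D = (96 - Q)q_D - (24q_D + q_D²). Setting ∂π_D/∂q_D = 0: 72 - 4q_D - (q_I) = 0.
Ionix's first-order condition: 61 - 6q_I - (q_D) = 0.
Best responses: q_D = (72 - q_I)/4, q_I = (61 - q_D)/6.
Substituting one into the other gives q_D = 371/23 and q_I = 172/23.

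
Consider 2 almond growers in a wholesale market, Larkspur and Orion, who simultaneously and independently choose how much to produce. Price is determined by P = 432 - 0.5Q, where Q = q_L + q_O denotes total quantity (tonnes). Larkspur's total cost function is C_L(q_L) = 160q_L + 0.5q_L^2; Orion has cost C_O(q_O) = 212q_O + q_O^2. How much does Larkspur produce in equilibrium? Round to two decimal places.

Larkspur's profit: π_L = (432 - 0.5Q)q_L - (160q_L + (1/2)q_L²). Setting ∂π_L/∂q_L = 0: 272 - 2q_L - (1/2)(q_O) = 0.
Orion's first-order condition: 220 - 3q_O - (1/2)(q_L) = 0.
Rearranging gives the reaction functions q_L = (272 - (1/2)q_O)/2 and q_O = (220 - (1/2)q_L)/3.
Substituting one into the other gives q_L = 122.7826 and q_O = 1216/23.

122.78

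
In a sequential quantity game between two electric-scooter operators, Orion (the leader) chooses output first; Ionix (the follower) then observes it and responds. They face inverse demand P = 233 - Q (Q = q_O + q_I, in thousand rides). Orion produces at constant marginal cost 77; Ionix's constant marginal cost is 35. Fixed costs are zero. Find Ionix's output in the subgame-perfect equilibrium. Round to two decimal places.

Solve by backward induction. Given q_O, the follower Ionix maximises π_I = (233 - q_O - q_I)q_I - 35q_I.
Follower FOC: 198 - q_O - 2q_I = 0, so q_I(q_O) = (198 - q_O)/2.
The leader anticipates this reaction. Substituting into P = 233 - Q gives P = 134 - (1/2)q_O, so π_O = (134 - (1/2)q_O)q_O - 77q_O.
The leader's first-order condition 57 - q_O = 0 yields q_O = 57.
Then q_I = (198 - 57)/2 = 141/2.

70.50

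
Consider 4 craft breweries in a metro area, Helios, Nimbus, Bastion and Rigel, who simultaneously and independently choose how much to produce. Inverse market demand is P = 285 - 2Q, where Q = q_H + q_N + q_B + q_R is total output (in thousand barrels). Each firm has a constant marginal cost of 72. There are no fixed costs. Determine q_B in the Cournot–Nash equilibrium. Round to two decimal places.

Each firm earns π_i = (285 - 2Q)q_i - 72q_i.
Setting ∂π_i/∂q_i = 0 with rivals' quantities fixed: 213 - 4q_i - 2·Σ_{j≠i} q_j = 0.
With identical firms every q_j equals q_i, so Σ_{j≠i} q_j = 3q_i and 213 = 10q_i, giving q_i = 213/10.

21.30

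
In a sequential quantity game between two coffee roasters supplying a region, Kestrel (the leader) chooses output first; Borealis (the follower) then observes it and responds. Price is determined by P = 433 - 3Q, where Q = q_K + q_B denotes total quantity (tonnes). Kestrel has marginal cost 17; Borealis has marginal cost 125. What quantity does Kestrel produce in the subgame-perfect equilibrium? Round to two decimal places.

87.33

Solve by backward induction. Given q_K, the follower Borealis maximises π_B = (433 - 3q_K - 3q_B)q_B - 125q_B.
Setting the follower's marginal profit to zero, 308 - 3q_K - 6q_B = 0, i.e. q_B = (308 - 3q_K)/6.
Kestrel substitutes q_B(q_K) into its own profit: π_K = q_K(433 - 3q_K - (308 - 3q_K)/2) - 17q_K = (279 - (3/2)q_K)q_K - 17q_K.
The leader's first-order condition 262 - 3q_K = 0 yields q_K = 262/3.
Then q_B = (308 - 3·(262/3))/6 = 23/3.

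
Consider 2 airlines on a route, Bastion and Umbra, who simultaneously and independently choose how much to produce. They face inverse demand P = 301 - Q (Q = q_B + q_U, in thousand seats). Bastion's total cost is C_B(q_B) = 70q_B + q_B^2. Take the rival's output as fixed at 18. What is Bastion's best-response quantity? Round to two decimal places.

53.25

With the rival's output fixed at 18, Bastion's profit is π_B = (301 - 18 - q_B)q_B - (70q_B + q_B²) = (283 - q_B)q_B - (70q_B + q_B²).
∂π_B/∂q_B = 213 - 4q_B = 0, so q_B = 213/4.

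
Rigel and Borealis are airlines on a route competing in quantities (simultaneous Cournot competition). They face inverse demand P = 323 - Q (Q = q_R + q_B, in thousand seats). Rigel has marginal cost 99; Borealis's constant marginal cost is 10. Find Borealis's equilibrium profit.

17956

Rigel's profit: π_R = (323 - Q)q_R - (99q_R). Setting ∂π_R/∂q_R = 0: 224 - 2q_R - (q_B) = 0.
Borealis's first-order condition: 313 - 2q_B - (q_R) = 0.
Best responses: q_R = (224 - q_B)/2, q_B = (313 - q_R)/2.
Substituting one into the other gives q_R = 45 and q_B = 134.
Price P = 323 - 179 = 144.
Borealis's profit: (144 - 10)·134 = 17956.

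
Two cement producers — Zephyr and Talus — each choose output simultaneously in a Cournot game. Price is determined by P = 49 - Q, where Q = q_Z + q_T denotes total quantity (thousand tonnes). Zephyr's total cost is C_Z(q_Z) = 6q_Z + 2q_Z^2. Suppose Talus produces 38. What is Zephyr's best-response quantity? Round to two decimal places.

With the rival's output fixed at 38, Zephyr's profit is π_Z = (49 - 38 - q_Z)q_Z - (6q_Z + 2q_Z²) = (11 - q_Z)q_Z - (6q_Z + 2q_Z²).
∂π_Z/∂q_Z = 5 - 6q_Z = 0, so q_Z = 5/6.

0.83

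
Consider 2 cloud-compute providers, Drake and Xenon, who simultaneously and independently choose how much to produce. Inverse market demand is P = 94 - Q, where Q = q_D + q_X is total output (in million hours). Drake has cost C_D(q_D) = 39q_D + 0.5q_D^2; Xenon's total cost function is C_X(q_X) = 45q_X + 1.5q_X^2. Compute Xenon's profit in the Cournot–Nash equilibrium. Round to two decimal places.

107.96

Drake's profit: π_D = (94 - Q)q_D - (39q_D + (1/2)q_D²). Setting ∂π_D/∂q_D = 0: 55 - 3q_D - (q_X) = 0.
Xenon's profit: π_X = (94 - Q)q_X - (45q_X + (3/2)q_X²). Setting ∂π_X/∂q_X = 0: 49 - 5q_X - (q_D) = 0.
Rearranging gives the reaction functions q_D = (55 - q_X)/3 and q_X = (49 - q_D)/5.
Substituting one into the other gives q_D = 113/7 and q_X = 46/7.
Price P = 94 - 159/7 = 499/7.
Xenon's profit: (499/7)·(46/7) - 45·(46/7) - (3/2)(46/7)² = 107.9592.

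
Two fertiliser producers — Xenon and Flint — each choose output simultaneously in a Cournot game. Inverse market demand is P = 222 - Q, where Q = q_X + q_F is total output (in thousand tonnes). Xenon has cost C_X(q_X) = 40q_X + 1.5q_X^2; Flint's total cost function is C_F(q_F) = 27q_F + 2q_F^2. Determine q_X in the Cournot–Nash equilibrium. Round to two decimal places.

30.93

Xenon's profit: π_X = (222 - Q)q_X - (40q_X + (3/2)q_X²). Setting ∂π_X/∂q_X = 0: 182 - 5q_X - (q_F) = 0.
Flint's profit: π_F = (222 - Q)q_F - (27q_F + 2q_F²). Setting ∂π_F/∂q_F = 0: 195 - 6q_F - (q_X) = 0.
Rearranging gives the reaction functions q_X = (182 - q_F)/5 and q_F = (195 - q_X)/6.
Solving the pair: q_X = 897/29, q_F = 793/29.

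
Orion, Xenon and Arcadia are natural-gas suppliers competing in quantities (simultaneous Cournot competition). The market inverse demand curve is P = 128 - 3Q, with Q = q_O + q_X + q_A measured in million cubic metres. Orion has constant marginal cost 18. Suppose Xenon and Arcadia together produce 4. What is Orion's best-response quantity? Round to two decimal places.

16.33

With rivals' combined output fixed at 4, Orion's profit is π_O = (128 - 3·4 - 3q_O)q_O - (18q_O) = (116 - 3q_O)q_O - (18q_O).
∂π_O/∂q_O = 98 - 6q_O = 0, so q_O = 49/3.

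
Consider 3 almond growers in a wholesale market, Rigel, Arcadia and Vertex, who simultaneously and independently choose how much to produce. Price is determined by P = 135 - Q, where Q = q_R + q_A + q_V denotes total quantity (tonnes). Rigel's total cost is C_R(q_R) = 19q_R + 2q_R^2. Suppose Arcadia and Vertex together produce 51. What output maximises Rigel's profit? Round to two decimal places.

10.83

With rivals' combined output fixed at 51, Rigel's profit is π_R = (135 - 51 - q_R)q_R - (19q_R + 2q_R²) = (84 - q_R)q_R - (19q_R + 2q_R²).
∂π_R/∂q_R = 65 - 6q_R = 0, so q_R = 65/6.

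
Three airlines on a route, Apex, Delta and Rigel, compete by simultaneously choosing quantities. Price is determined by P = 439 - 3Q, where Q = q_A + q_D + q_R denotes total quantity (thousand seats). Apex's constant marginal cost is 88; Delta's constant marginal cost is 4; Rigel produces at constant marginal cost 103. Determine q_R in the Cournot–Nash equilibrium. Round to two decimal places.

18.50

Apex's profit: π_A = (439 - 3Q)q_A - (88q_A). Setting ∂π_A/∂q_A = 0: 351 - 6q_A - 3(q_D + q_R) = 0.
Delta's profit: π_D = (439 - 3Q)q_D - (4q_D). Setting ∂π_D/∂q_D = 0: 435 - 6q_D - 3(q_A + q_R) = 0.
Rigel's first-order condition: 336 - 6q_R - 3(q_A + q_D) = 0.
Adding the 3 conditions: 1122 − 6Q − 6Q = 0, i.e. Q = 187/2.
Back-substituting: q_A = (351 − 561/2)/3 = 47/2, q_D = (435 − 561/2)/3 = 103/2, q_R = (336 − 561/2)/3 = 37/2.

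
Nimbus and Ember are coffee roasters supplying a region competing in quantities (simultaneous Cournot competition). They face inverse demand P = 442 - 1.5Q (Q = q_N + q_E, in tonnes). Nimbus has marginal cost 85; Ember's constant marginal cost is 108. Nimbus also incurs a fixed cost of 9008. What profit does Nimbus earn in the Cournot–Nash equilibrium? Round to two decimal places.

1688.30

Nimbus's profit: π_N = (442 - 1.5Q)q_N - (85q_N). Setting ∂π_N/∂q_N = 0: 357 - 3q_N - (3/2)(q_E) = 0.
Ember's profit: π_E = (442 - 1.5Q)q_E - (108q_E). Setting ∂π_E/∂q_E = 0: 334 - 3q_E - (3/2)(q_N) = 0.
Rearranging gives the reaction functions q_N = (357 - (3/2)q_E)/3 and q_E = (334 - (3/2)q_N)/3.
Substituting one into the other gives q_N = 760/9 and q_E = 622/9.
Price P = 442 - (3/2)·(1382/9) = 635/3.
Nimbus's profit: (635/3 - 85)·(760/9) - 9008 = 1688.2963.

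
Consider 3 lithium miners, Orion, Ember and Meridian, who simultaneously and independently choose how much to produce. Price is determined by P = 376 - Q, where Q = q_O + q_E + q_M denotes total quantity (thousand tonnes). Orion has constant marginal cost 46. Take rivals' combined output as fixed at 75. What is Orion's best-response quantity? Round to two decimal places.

127.50

With rivals' combined output fixed at 75, Orion's profit is π_O = (376 - 75 - q_O)q_O - (46q_O) = (301 - q_O)q_O - (46q_O).
∂π_O/∂q_O = 255 - 2q_O = 0, so q_O = 255/2.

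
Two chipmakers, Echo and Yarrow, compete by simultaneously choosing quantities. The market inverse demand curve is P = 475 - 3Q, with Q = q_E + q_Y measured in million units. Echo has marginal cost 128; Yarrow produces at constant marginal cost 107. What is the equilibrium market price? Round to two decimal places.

236.67

Echo's profit: π_E = (475 - 3Q)q_E - (128q_E). Setting ∂π_E/∂q_E = 0: 347 - 6q_E - 3(q_Y) = 0.
Yarrow's first-order condition: 368 - 6q_Y - 3(q_E) = 0.
Rearranging gives the reaction functions q_E = (347 - 3q_Y)/6 and q_Y = (368 - 3q_E)/6.
Solving the pair: q_E = 326/9, q_Y = 389/9.
Total output Q = 715/9, so price P = 475 - 3·(715/9) = 710/3.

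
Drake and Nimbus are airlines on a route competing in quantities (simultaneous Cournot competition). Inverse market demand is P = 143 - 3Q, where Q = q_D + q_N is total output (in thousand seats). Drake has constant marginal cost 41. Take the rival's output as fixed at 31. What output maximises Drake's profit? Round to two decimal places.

1.50

With the rival's output fixed at 31, Drake's profit is π_D = (143 - 3·31 - 3q_D)q_D - (41q_D) = (50 - 3q_D)q_D - (41q_D).
∂π_D/∂q_D = 9 - 6q_D = 0, so q_D = 3/2.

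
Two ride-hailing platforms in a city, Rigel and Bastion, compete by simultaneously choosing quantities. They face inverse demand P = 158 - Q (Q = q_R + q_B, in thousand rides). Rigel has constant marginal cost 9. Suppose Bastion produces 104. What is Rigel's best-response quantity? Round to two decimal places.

22.50

With the rival's output fixed at 104, Rigel's profit is π_R = (158 - 104 - q_R)q_R - (9q_R) = (54 - q_R)q_R - (9q_R).
∂π_R/∂q_R = 45 - 2q_R = 0, so q_R = 45/2.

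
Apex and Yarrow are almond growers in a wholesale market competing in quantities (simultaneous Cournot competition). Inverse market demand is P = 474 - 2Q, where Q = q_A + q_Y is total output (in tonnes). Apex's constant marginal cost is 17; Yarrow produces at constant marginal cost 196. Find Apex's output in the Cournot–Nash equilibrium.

Apex's profit: π_A = (474 - 2Q)q_A - (17q_A). Setting ∂π_A/∂q_A = 0: 457 - 4q_A - 2(q_Y) = 0.
Yarrow's first-order condition: 278 - 4q_Y - 2(q_A) = 0.
Best responses: q_A = (457 - 2q_Y)/4, q_Y = (278 - 2q_A)/4.
Solving the pair: q_A = 106, q_Y = 33/2.

106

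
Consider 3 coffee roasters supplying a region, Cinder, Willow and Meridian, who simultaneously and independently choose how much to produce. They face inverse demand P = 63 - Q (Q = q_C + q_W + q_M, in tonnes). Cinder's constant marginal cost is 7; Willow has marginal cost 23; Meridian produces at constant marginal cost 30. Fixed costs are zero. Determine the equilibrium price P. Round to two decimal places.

Cinder's profit: π_C = (63 - Q)q_C - (7q_C). Setting ∂π_C/∂q_C = 0: 56 - 2q_C - (q_W + q_M) = 0.
Willow's first-order condition: 40 - 2q_W - (q_C + q_M) = 0.
Meridian's profit: π_M = (63 - Q)q_M - (30q_M). Setting ∂π_M/∂q_M = 0: 33 - 2q_M - (q_C + q_W) = 0.
Summing all 3 equations gives 129 − 4Q = 0, hence Q = 129/4.
Back-substituting: q_C = (56 − 129/4) = 95/4, q_W = (40 − 129/4) = 31/4, q_M = (33 − 129/4) = 3/4.
Total output Q = 129/4, so price P = 63 - 129/4 = 123/4.

30.75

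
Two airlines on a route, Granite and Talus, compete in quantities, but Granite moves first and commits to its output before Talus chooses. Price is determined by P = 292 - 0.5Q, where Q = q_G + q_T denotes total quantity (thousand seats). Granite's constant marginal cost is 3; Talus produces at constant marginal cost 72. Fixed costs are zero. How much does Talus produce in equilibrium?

41

Solve by backward induction. Given q_G, the follower Talus maximises π_T = (292 - (1/2)q_G - (1/2)q_T)q_T - 72q_T.
Setting the follower's marginal profit to zero, 220 - (1/2)q_G - q_T = 0, i.e. q_T = (220 - (1/2)q_G).
The leader anticipates this reaction. Substituting into P = 292 - 0.5Q gives P = 182 - (1/4)q_G, so π_G = (182 - (1/4)q_G)q_G - 3q_G.
The leader's first-order condition 179 - (1/2)q_G = 0 yields q_G = 358.
Then q_T = (220 - (1/2)·358) = 41.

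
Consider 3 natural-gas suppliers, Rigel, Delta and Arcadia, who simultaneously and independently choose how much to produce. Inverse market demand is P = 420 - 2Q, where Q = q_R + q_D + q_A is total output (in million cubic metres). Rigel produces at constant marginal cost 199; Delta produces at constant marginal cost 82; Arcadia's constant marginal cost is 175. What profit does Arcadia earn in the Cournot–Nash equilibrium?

Rigel's profit: π_R = (420 - 2Q)q_R - (199q_R). Setting ∂π_R/∂q_R = 0: 221 - 4q_R - 2(q_D + q_A) = 0.
Delta's first-order condition: 338 - 4q_D - 2(q_R + q_A) = 0.
Arcadia's profit: π_A = (420 - 2Q)q_A - (175q_A). Setting ∂π_A/∂q_A = 0: 245 - 4q_A - 2(q_R + q_D) = 0.
Adding the 3 first-order conditions: 804 − 8Q = 0, so Q = 201/2.
Back-substituting: q_R = (221 − 201)/2 = 10, q_D = (338 − 201)/2 = 137/2, q_A = (245 − 201)/2 = 22.
Price P = 420 - 2·(201/2) = 219.
Arcadia's profit: (219 - 175)·22 = 968.

968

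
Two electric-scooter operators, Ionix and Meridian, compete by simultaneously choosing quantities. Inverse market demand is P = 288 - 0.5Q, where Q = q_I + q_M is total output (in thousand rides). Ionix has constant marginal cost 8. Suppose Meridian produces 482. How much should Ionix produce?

With the rival's output fixed at 482, Ionix's profit is π_I = (288 - (1/2)·482 - (1/2)q_I)q_I - (8q_I) = (47 - (1/2)q_I)q_I - (8q_I).
∂π_I/∂q_I = 39 - q_I = 0, so q_I = 39.

39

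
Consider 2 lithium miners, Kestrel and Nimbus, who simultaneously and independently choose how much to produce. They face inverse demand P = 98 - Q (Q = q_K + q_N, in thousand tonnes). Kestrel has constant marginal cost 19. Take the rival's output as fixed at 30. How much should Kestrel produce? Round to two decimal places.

With the rival's output fixed at 30, Kestrel's profit is π_K = (98 - 30 - q_K)q_K - (19q_K) = (68 - q_K)q_K - (19q_K).
∂π_K/∂q_K = 49 - 2q_K = 0, so q_K = 49/2.

24.50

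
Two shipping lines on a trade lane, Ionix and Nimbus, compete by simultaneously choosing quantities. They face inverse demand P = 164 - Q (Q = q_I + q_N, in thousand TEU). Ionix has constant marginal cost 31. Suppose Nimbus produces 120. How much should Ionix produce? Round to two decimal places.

With the rival's output fixed at 120, Ionix's profit is π_I = (164 - 120 - q_I)q_I - (31q_I) = (44 - q_I)q_I - (31q_I).
∂π_I/∂q_I = 13 - 2q_I = 0, so q_I = 13/2.

6.50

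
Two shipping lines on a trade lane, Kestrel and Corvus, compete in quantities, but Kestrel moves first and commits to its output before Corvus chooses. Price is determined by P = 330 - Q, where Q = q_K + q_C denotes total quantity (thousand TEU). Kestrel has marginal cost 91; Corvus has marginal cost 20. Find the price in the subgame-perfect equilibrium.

Solve by backward induction. Given q_K, the follower Corvus maximises π_C = (330 - q_K - q_C)q_C - 20q_C.
Setting the follower's marginal profit to zero, 310 - q_K - 2q_C = 0, i.e. q_C = (310 - q_K)/2.
Kestrel substitutes q_C(q_K) into its own profit: π_K = q_K(330 - q_K - (310 - q_K)/2) - 91q_K = (175 - (1/2)q_K)q_K - 91q_K.
Leader FOC: 84 - q_K = 0, so q_K = 84.
Then q_C = (310 - 84)/2 = 113.
Total output Q = 197, so price P = 330 - 197 = 133.

133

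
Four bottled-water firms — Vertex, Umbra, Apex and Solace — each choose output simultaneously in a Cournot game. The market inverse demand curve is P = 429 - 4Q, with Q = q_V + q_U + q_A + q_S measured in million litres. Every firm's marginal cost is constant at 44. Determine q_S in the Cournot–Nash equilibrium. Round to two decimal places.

19.25

A representative firm's profit is π_i = q_i(429 - 4Q) - 44q_i.
First-order condition (treating rivals' output as given): 385 - 8q_i - 4·Σ_{j≠i} q_j = 0.
With identical firms every q_j equals q_i, so Σ_{j≠i} q_j = 3q_i and 385 = 20q_i, giving q_i = 77/4.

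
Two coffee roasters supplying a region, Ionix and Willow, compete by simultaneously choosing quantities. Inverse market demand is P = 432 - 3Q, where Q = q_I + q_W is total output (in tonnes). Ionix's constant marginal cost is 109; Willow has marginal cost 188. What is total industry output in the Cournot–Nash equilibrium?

63

Ionix's profit: π_I = (432 - 3Q)q_I - (109q_I). Setting ∂π_I/∂q_I = 0: 323 - 6q_I - 3(q_W) = 0.
Willow's profit: π_W = (432 - 3Q)q_W - (188q_W). Setting ∂π_W/∂q_W = 0: 244 - 6q_W - 3(q_I) = 0.
Best responses: q_I = (323 - 3q_W)/6, q_W = (244 - 3q_I)/6.
Solving the pair: q_I = 134/3, q_W = 55/3.
Total output Q = 134/3 + 55/3 = 63.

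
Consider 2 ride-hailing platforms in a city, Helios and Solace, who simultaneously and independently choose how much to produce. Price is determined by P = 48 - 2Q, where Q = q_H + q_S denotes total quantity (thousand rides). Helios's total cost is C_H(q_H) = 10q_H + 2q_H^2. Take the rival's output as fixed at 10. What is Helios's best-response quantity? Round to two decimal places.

2.25

With the rival's output fixed at 10, Helios's profit is π_H = (48 - 2·10 - 2q_H)q_H - (10q_H + 2q_H²) = (28 - 2q_H)q_H - (10q_H + 2q_H²).
∂π_H/∂q_H = 18 - 8q_H = 0, so q_H = 9/4.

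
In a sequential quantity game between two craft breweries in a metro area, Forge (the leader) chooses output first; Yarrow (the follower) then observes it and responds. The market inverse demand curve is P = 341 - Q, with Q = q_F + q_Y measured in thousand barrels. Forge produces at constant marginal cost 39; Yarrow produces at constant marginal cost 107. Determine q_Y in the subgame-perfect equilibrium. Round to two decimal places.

24.50

Solve by backward induction. Given q_F, the follower Yarrow maximises π_Y = (341 - q_F - q_Y)q_Y - 107q_Y.
Follower FOC: 234 - q_F - 2q_Y = 0, so q_Y(q_F) = (234 - q_F)/2.
Forge substitutes q_Y(q_F) into its own profit: π_F = q_F(341 - q_F - (234 - q_F)/2) - 39q_F = (224 - (1/2)q_F)q_F - 39q_F.
Leader FOC: 185 - q_F = 0, so q_F = 185.
Then q_Y = (234 - 185)/2 = 49/2.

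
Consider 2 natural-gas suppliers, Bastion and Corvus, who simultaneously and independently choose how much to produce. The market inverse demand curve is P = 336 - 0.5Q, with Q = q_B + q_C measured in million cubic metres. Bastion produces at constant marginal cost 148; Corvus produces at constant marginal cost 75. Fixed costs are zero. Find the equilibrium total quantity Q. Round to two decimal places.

Bastion's profit: π_B = (336 - 0.5Q)q_B - (148q_B). Setting ∂π_B/∂q_B = 0: 188 - q_B - (1/2)(q_C) = 0.
Corvus's first-order condition: 261 - q_C - (1/2)(q_B) = 0.
So q_B = (188 - (1/2)q_C) and q_C = (261 - (1/2)q_B).
Substituting one into the other gives q_B = 230/3 and q_C = 668/3.
Total output Q = 230/3 + 668/3 = 898/3.

299.33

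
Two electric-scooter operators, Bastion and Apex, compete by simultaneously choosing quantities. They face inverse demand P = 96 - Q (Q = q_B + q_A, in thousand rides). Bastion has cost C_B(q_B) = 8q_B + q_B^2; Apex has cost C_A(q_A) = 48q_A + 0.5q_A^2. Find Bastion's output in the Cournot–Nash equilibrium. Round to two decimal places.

19.64

Bastion's profit: π_B = (96 - Q)q_B - (8q_B + q_B²). Setting ∂π_B/∂q_B = 0: 88 - 4q_B - (q_A) = 0.
Apex's profit: π_A = (96 - Q)q_A - (48q_A + (1/2)q_A²). Setting ∂π_A/∂q_A = 0: 48 - 3q_A - (q_B) = 0.
Best responses: q_B = (88 - q_A)/4, q_A = (48 - q_B)/3.
Substituting one into the other gives q_B = 216/11 and q_A = 104/11.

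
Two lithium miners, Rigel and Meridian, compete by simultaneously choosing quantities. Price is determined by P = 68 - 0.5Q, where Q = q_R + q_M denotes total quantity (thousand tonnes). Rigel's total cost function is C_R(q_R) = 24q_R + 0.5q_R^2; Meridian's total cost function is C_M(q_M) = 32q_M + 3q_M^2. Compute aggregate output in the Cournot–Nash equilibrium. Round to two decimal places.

24.73

Rigel's profit: π_R = (68 - 0.5Q)q_R - (24q_R + (1/2)q_R²). Setting ∂π_R/∂q_R = 0: 44 - 2q_R - (1/2)(q_M) = 0.
Meridian's profit: π_M = (68 - 0.5Q)q_M - (32q_M + 3q_M²). Setting ∂π_M/∂q_M = 0: 36 - 7q_M - (1/2)(q_R) = 0.
Rearranging gives the reaction functions q_R = (44 - (1/2)q_M)/2 and q_M = (36 - (1/2)q_R)/7.
Substituting one into the other gives q_R = 232/11 and q_M = 40/11.
Total output Q = 232/11 + 40/11 = 272/11.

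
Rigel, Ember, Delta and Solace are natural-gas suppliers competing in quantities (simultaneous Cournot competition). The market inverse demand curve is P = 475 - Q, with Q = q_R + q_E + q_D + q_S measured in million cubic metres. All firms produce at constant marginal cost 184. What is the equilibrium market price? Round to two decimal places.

A representative firm's profit is π_i = q_i(475 - Q) - 184q_i.
Setting ∂π_i/∂q_i = 0 with rivals' quantities fixed: 291 - 2q_i - Σ_{j≠i} q_j = 0.
With identical firms every q_j equals q_i, so Σ_{j≠i} q_j = 3q_i and 291 = 5q_i, giving q_i = 291/5.
Total output Q = 1164/5, so price P = 475 - 1164/5 = 1211/5.

242.20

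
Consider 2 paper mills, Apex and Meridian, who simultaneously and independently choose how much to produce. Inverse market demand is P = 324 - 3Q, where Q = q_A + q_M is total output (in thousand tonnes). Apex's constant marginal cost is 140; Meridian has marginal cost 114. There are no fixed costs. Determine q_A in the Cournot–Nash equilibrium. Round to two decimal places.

Apex's profit: π_A = (324 - 3Q)q_A - (140q_A). Setting ∂π_A/∂q_A = 0: 184 - 6q_A - 3(q_M) = 0.
Meridian's first-order condition: 210 - 6q_M - 3(q_A) = 0.
Best responses: q_A = (184 - 3q_M)/6, q_M = (210 - 3q_A)/6.
Solving the pair: q_A = 158/9, q_M = 236/9.

17.56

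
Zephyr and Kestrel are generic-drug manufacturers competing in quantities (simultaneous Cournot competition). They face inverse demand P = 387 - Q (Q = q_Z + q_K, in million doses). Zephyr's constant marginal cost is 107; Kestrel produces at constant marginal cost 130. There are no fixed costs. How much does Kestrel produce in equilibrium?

78

Zephyr's profit: π_Z = (387 - Q)q_Z - (107q_Z). Setting ∂π_Z/∂q_Z = 0: 280 - 2q_Z - (q_K) = 0.
Kestrel's first-order condition: 257 - 2q_K - (q_Z) = 0.
Best responses: q_Z = (280 - q_K)/2, q_K = (257 - q_Z)/2.
Substituting one into the other gives q_Z = 101 and q_K = 78.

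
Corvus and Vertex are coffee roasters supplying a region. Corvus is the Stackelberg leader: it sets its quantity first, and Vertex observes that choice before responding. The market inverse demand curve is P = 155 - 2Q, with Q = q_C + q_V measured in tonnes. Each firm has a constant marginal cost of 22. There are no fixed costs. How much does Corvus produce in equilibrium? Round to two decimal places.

The follower Vertex best-responds to any q_C: π_V = (155 - 2Q)q_V - 22q_V.
Setting the follower's marginal profit to zero, 133 - 2q_C - 4q_V = 0, i.e. q_V = (133 - 2q_C)/4.
Corvus substitutes q_V(q_C) into its own profit: π_C = q_C(155 - 2q_C - (133 - 2q_C)/2) - 22q_C = (177/2 - q_C)q_C - 22q_C.
Leader FOC: 133/2 - 2q_C = 0, so q_C = 133/4.
Then q_V = (133 - 2·(133/4))/4 = 133/8.

33.25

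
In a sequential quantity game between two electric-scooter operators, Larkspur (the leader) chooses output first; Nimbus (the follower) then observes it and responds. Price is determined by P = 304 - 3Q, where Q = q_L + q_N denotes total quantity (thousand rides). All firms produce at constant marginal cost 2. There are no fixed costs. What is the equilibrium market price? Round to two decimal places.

The follower Nimbus best-responds to any q_L: π_N = (304 - 3Q)q_N - 2q_N.
∂π_N/∂q_N = 302 - 3q_L - 6q_N = 0 gives the reaction function q_N = (302 - 3q_L)/6.
Larkspur substitutes q_N(q_L) into its own profit: π_L = q_L(304 - 3q_L - (302 - 3q_L)/2) - 2q_L = (153 - (3/2)q_L)q_L - 2q_L.
Maximising: ∂π_L/∂q_L = 151 - 3q_L = 0, giving q_L = 151/3.
Then q_N = (302 - 3·(151/3))/6 = 151/6.
Total output Q = 151/2, so price P = 304 - 3·(151/2) = 155/2.

77.50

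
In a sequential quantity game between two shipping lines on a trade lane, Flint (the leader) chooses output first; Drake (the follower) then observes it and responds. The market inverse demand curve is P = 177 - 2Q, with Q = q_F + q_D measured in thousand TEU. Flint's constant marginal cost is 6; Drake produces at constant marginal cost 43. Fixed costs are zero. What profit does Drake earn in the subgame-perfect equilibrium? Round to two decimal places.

Solve by backward induction. Given q_F, the follower Drake maximises π_D = (177 - 2q_F - 2q_D)q_D - 43q_D.
Setting the follower's marginal profit to zero, 134 - 2q_F - 4q_D = 0, i.e. q_D = (134 - 2q_F)/4.
Flint substitutes q_D(q_F) into its own profit: π_F = q_F(177 - 2q_F - (134 - 2q_F)/2) - 6q_F = (110 - q_F)q_F - 6q_F.
The leader's first-order condition 104 - 2q_F = 0 yields q_F = 52.
Then q_D = (134 - 2·52)/4 = 15/2.
Price P = 177 - 2·(119/2) = 58.
Drake's profit: (58 - 43)·(15/2) = 225/2.

112.50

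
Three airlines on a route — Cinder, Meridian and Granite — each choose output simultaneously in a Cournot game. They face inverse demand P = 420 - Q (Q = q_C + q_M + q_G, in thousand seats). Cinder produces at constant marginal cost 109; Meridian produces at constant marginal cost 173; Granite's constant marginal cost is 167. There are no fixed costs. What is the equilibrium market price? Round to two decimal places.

Cinder's profit: π_C = (420 - Q)q_C - (109q_C). Setting ∂π_C/∂q_C = 0: 311 - 2q_C - (q_M + q_G) = 0.
Meridian's first-order condition: 247 - 2q_M - (q_C + q_G) = 0.
Granite's first-order condition: 253 - 2q_G - (q_C + q_M) = 0.
Adding the 3 first-order conditions: 811 − 4Q = 0, so Q = 811/4.
Back-substituting: q_C = (311 − 811/4) = 433/4, q_M = (247 − 811/4) = 177/4, q_G = (253 − 811/4) = 201/4.
Total output Q = 811/4, so price P = 420 - 811/4 = 869/4.

217.25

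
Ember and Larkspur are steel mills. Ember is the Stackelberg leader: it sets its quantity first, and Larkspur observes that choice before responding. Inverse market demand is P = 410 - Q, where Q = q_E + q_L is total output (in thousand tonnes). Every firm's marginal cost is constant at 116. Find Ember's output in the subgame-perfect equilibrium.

147

Solve by backward induction. Given q_E, the follower Larkspur maximises π_L = (410 - q_E - q_L)q_L - 116q_L.
Follower FOC: 294 - q_E - 2q_L = 0, so q_L(q_E) = (294 - q_E)/2.
Ember substitutes q_L(q_E) into its own profit: π_E = q_E(410 - q_E - (294 - q_E)/2) - 116q_E = (263 - (1/2)q_E)q_E - 116q_E.
The leader's first-order condition 147 - q_E = 0 yields q_E = 147.
Then q_L = (294 - 147)/2 = 147/2.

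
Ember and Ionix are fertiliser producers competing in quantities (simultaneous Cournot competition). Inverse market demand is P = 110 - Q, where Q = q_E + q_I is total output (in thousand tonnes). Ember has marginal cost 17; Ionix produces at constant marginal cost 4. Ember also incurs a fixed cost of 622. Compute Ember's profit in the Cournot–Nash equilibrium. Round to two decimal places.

Ember's profit: π_E = (110 - Q)q_E - (17q_E). Setting ∂π_E/∂q_E = 0: 93 - 2q_E - (q_I) = 0.
Ionix's first-order condition: 106 - 2q_I - (q_E) = 0.
Best responses: q_E = (93 - q_I)/2, q_I = (106 - q_E)/2.
Substituting one into the other gives q_E = 80/3 and q_I = 119/3.
Price P = 110 - 199/3 = 131/3.
Ember's profit: (131/3 - 17)·(80/3) - 622 = 802/9.

89.11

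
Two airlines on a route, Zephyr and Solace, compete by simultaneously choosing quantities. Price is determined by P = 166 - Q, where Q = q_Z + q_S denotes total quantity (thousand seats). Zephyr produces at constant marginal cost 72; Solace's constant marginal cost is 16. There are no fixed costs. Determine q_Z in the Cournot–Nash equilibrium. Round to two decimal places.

Zephyr's profit: π_Z = (166 - Q)q_Z - (72q_Z). Setting ∂π_Z/∂q_Z = 0: 94 - 2q_Z - (q_S) = 0.
Solace's first-order condition: 150 - 2q_S - (q_Z) = 0.
Rearranging gives the reaction functions q_Z = (94 - q_S)/2 and q_S = (150 - q_Z)/2.
Substituting one into the other gives q_Z = 38/3 and q_S = 206/3.

12.67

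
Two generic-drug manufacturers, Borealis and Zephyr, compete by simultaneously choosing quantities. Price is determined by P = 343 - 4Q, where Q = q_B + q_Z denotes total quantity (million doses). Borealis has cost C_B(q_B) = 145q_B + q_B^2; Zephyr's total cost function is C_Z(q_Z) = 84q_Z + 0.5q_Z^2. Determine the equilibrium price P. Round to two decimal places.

205.49

Borealis's profit: π_B = (343 - 4Q)q_B - (145q_B + q_B²). Setting ∂π_B/∂q_B = 0: 198 - 10q_B - 4(q_Z) = 0.
Zephyr's first-order condition: 259 - 9q_Z - 4(q_B) = 0.
Best responses: q_B = (198 - 4q_Z)/10, q_Z = (259 - 4q_B)/9.
Substituting one into the other gives q_B = 373/37 and q_Z = 899/37.
Total output Q = 1272/37, so price P = 343 - 4·(1272/37) = 205.4865.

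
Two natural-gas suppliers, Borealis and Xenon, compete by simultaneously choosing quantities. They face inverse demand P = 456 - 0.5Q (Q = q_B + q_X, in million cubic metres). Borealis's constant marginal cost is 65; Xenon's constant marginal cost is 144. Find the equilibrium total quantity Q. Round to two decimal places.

468.67

Borealis's profit: π_B = (456 - 0.5Q)q_B - (65q_B). Setting ∂π_B/∂q_B = 0: 391 - q_B - (1/2)(q_X) = 0.
Xenon's profit: π_X = (456 - 0.5Q)q_X - (144q_X). Setting ∂π_X/∂q_X = 0: 312 - q_X - (1/2)(q_B) = 0.
So q_B = (391 - (1/2)q_X) and q_X = (312 - (1/2)q_B).
Solving the pair: q_B = 940/3, q_X = 466/3.
Total output Q = 940/3 + 466/3 = 1406/3.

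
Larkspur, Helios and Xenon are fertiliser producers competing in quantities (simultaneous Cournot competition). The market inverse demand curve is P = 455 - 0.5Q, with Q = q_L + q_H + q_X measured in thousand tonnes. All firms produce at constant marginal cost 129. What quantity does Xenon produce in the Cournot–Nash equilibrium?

163

Each firm earns π_i = (455 - 0.5Q)q_i - 129q_i.
First-order condition (treating rivals' output as given): 326 - q_i - (1/2)·Σ_{j≠i} q_j = 0.
By symmetry each firm produces the same amount; substituting Σ_{j≠i} q_j = 2q_i yields q_i = 326/2 = 163.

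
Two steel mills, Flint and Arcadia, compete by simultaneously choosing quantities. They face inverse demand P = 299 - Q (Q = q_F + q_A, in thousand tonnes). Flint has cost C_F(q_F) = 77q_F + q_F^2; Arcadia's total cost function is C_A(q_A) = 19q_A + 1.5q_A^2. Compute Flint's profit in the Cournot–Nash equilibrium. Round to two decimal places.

3816.62

Flint's profit: π_F = (299 - Q)q_F - (77q_F + q_F²). Setting ∂π_F/∂q_F = 0: 222 - 4q_F - (q_A) = 0.
Arcadia's first-order condition: 280 - 5q_A - (q_F) = 0.
So q_F = (222 - q_A)/4 and q_A = (280 - q_F)/5.
Solving the pair: q_F = 830/19, q_A = 898/19.
Price P = 299 - 1728/19 = 208.0526.
Flint's profit: 208.0526·(830/19) - 77·(830/19) - (830/19)² = 3816.6205.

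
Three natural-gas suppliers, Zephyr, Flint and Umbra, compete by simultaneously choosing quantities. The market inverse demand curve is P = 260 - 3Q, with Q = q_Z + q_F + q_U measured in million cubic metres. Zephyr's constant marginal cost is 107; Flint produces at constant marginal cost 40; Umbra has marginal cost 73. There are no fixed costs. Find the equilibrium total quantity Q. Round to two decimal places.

46.67

Zephyr's profit: π_Z = (260 - 3Q)q_Z - (107q_Z). Setting ∂π_Z/∂q_Z = 0: 153 - 6q_Z - 3(q_F + q_U) = 0.
Flint's profit: π_F = (260 - 3Q)q_F - (40q_F). Setting ∂π_F/∂q_F = 0: 220 - 6q_F - 3(q_Z + q_U) = 0.
Umbra's first-order condition: 187 - 6q_U - 3(q_Z + q_F) = 0.
Summing all 3 equations gives 560 − 12Q = 0, hence Q = 140/3.
Back-substituting: q_Z = (153 − 140)/3 = 13/3, q_F = (220 − 140)/3 = 80/3, q_U = (187 − 140)/3 = 47/3.
Total output Q = 13/3 + 80/3 + 47/3 = 140/3.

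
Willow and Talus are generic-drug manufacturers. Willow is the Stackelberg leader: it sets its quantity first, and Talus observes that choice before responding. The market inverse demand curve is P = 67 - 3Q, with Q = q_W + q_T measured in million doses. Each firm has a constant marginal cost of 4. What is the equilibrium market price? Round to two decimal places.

19.75

The follower Talus best-responds to any q_W: π_T = (67 - 3Q)q_T - 4q_T.
Setting the follower's marginal profit to zero, 63 - 3q_W - 6q_T = 0, i.e. q_T = (63 - 3q_W)/6.
Willow substitutes q_T(q_W) into its own profit: π_W = q_W(67 - 3q_W - (63 - 3q_W)/2) - 4q_W = (71/2 - (3/2)q_W)q_W - 4q_W.
Maximising: ∂π_W/∂q_W = 63/2 - 3q_W = 0, giving q_W = 21/2.
Then q_T = (63 - 3·(21/2))/6 = 21/4.
Total output Q = 63/4, so price P = 67 - 3·(63/4) = 79/4.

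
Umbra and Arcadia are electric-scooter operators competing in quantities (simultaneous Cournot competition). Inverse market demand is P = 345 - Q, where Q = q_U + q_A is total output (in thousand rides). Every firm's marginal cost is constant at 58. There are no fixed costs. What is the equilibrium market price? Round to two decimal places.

Each firm earns π_i = (345 - Q)q_i - 58q_i.
Setting ∂π_i/∂q_i = 0 with rivals' quantities fixed: 287 - 2q_i - q_j = 0.
By symmetry each firm produces the same amount; substituting q_j = q_i yields q_i = 287/3.
Total output Q = 574/3, so price P = 345 - 574/3 = 461/3.

153.67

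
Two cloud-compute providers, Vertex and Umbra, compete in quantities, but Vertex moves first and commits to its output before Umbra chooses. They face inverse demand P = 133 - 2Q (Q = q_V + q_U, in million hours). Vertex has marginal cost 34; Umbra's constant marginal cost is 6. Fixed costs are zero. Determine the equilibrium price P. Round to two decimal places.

The follower Umbra best-responds to any q_V: π_U = (133 - 2Q)q_U - 6q_U.
∂π_U/∂q_U = 127 - 2q_V - 4q_U = 0 gives the reaction function q_U = (127 - 2q_V)/4.
The leader anticipates this reaction. Substituting into P = 133 - 2Q gives P = 139/2 - q_V, so π_V = (139/2 - q_V)q_V - 34q_V.
Leader FOC: 71/2 - 2q_V = 0, so q_V = 71/4.
Then q_U = (127 - 2·(71/4))/4 = 183/8.
Total output Q = 325/8, so price P = 133 - 2·(325/8) = 207/4.

51.75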